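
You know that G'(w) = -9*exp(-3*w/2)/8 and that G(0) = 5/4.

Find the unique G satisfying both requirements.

Any candidate G(w) must reproduce the stated G'(w) exactly.
A general antiderivative is 3*exp(-3*w/2)/4 + C.
The condition gives C = 5/4 - (3/4) = 1/2.
So G(w) = 1/2 + 3*exp(-3*w/2)/4.
Check: d/dw[1/2 + 3*exp(-3*w/2)/4] = -9*exp(-3*w/2)/8 = G'(w).

G(w) = 1/2 + 3*exp(-3*w/2)/4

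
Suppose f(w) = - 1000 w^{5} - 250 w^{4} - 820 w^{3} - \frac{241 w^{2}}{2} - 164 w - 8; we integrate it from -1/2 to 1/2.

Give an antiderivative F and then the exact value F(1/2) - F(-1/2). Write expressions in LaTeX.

f matches the chain-rule pattern g'(h)*h' with inner function h(w) = - 5 w^{2} - \frac{w}{2} - 2; substituting u = h(w) collapses the integral.
F(w) = - \frac{500 w^{6}}{3} - 50 w^{5} - 205 w^{4} - \frac{241 w^{3}}{6} - 82 w^{2} - 8 w is an antiderivative of f.
Check: d/dw[- \frac{500 w^{6}}{3} - 50 w^{5} - 205 w^{4} - \frac{241 w^{3}}{6} - 82 w^{2} - 8 w] = - 1000 w^{5} - 250 w^{4} - 820 w^{3} - \frac{241 w^{2}}{2} - 164 w - 8 = f(w).
F(1/2) = - \frac{93}{2}; F(-1/2) = - \frac{76}{3}.
Integral = F(1/2) - F(-1/2) = - \frac{127}{6}.

Antiderivative: F(w) = - \frac{500 w^{6}}{3} - 50 w^{5} - 205 w^{4} - \frac{241 w^{3}}{6} - 82 w^{2} - 8 w; value = - \frac{127}{6}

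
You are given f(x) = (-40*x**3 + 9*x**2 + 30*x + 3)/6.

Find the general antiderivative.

F(x) = -5*x**4/3 + x**3/2 + 5*x**2/2 + x/2 + C

Whatever form F(x) takes, F'(x) = f(x) is non-negotiable.
Check: d/dx[-5*x**4/3 + x**3/2 + 5*x**2/2 + x/2] = -20*x**3/3 + 3*x**2/2 + 5*x + 1/2, which equals f(x).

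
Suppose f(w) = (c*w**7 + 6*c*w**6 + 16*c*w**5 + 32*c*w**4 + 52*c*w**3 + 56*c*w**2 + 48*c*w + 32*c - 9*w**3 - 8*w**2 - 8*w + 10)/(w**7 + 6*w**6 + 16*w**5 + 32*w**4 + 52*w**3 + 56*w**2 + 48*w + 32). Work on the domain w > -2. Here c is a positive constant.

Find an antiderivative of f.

An antiderivative is F(w) = c*w + 6*w/(2*w**4 + 8*w**3 + 12*w**2 + 16*w + 16) + 1/(2*w**4 + 8*w**3 + 12*w**2 + 16*w + 16).

Check any antiderivative F(w) by computing F'(w) and comparing it with f(w).
Check: d/dw[c*w + 6*w/(2*w**4 + 8*w**3 + 12*w**2 + 16*w + 16) + 1/(2*w**4 + 8*w**3 + 12*w**2 + 16*w + 16)] = (c*w**7 + 6*c*w**6 + 16*c*w**5 + 32*c*w**4 + 52*c*w**3 + 56*c*w**2 + 48*c*w + 32*c - 9*w**3 - 8*w**2 - 8*w + 10)/(w**7 + 6*w**6 + 16*w**5 + 32*w**4 + 52*w**3 + 56*w**2 + 48*w + 32) = f(w).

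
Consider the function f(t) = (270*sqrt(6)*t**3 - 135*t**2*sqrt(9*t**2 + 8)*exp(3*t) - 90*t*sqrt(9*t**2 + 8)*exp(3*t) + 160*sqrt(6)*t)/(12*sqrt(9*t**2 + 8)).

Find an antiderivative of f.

An antiderivative is F(t) = 5*t**2*sqrt(3*t**2/2 + 4/3) - 15*t**2*exp(3*t)/4.

Recognize the product-rule pattern: f = u'v + uv' with u = 5*t**2, v = sqrt(3*t**2/2 + 4/3) - 3*exp(3*t)/4, so integration by parts undoes it.
Check: d/dt[5*t**2*sqrt(3*t**2/2 + 4/3) - 15*t**2*exp(3*t)/4] = (270*sqrt(6)*t**3 - 135*t**2*sqrt(9*t**2 + 8)*exp(3*t) - 90*t*sqrt(9*t**2 + 8)*exp(3*t) + 160*sqrt(6)*t)/(12*sqrt(9*t**2 + 8)) = f(t).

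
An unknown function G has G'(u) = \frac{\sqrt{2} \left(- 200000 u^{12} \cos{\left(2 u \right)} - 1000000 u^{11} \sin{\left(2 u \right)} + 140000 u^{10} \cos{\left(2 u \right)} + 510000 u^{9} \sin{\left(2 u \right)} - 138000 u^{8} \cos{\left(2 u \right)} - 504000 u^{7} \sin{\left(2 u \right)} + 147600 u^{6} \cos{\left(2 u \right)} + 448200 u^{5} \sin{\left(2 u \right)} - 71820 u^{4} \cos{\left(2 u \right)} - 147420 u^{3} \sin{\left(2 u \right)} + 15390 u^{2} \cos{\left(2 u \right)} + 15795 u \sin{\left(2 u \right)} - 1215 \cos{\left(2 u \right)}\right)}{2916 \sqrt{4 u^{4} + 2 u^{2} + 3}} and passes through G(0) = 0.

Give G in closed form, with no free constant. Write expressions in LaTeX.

G(u) = - \frac{12500 u^{8} \sqrt{2 u^{4} + u^{2} + \frac{3}{2}} \sin{\left(2 u \right)}}{729} + \frac{5000 u^{6} \sqrt{2 u^{4} + u^{2} + \frac{3}{2}} \sin{\left(2 u \right)}}{243} - \frac{250 u^{4} \sqrt{2 u^{4} + u^{2} + \frac{3}{2}} \sin{\left(2 u \right)}}{27} + \frac{50 u^{2} \sqrt{2 u^{4} + u^{2} + \frac{3}{2}} \sin{\left(2 u \right)}}{27} - \frac{5 \sqrt{2 u^{4} + u^{2} + \frac{3}{2}} \sin{\left(2 u \right)}}{36}

Whatever form G(u) takes, its d/du must return the stated G'(u).
A general antiderivative is - \frac{20 \left(\frac{5 u^{2}}{3} - \frac{1}{2}\right)^{4} \sqrt{2 u^{4} + u^{2} + \frac{3}{2}} \sin{\left(2 u \right)}}{9} + C.
The condition gives C = 0 - (0) = 0.
So G(u) = - \frac{12500 u^{8} \sqrt{2 u^{4} + u^{2} + \frac{3}{2}} \sin{\left(2 u \right)}}{729} + \frac{5000 u^{6} \sqrt{2 u^{4} + u^{2} + \frac{3}{2}} \sin{\left(2 u \right)}}{243} - \frac{250 u^{4} \sqrt{2 u^{4} + u^{2} + \frac{3}{2}} \sin{\left(2 u \right)}}{27} + \frac{50 u^{2} \sqrt{2 u^{4} + u^{2} + \frac{3}{2}} \sin{\left(2 u \right)}}{27} - \frac{5 \sqrt{2 u^{4} + u^{2} + \frac{3}{2}} \sin{\left(2 u \right)}}{36}.
Check: d/du[- \frac{12500 u^{8} \sqrt{2 u^{4} + u^{2} + \frac{3}{2}} \sin{\left(2 u \right)}}{729} + \frac{5000 u^{6} \sqrt{2 u^{4} + u^{2} + \frac{3}{2}} \sin{\left(2 u \right)}}{243} - \frac{250 u^{4} \sqrt{2 u^{4} + u^{2} + \frac{3}{2}} \sin{\left(2 u \right)}}{27} + \frac{50 u^{2} \sqrt{2 u^{4} + u^{2} + \frac{3}{2}} \sin{\left(2 u \right)}}{27} - \frac{5 \sqrt{2 u^{4} + u^{2} + \frac{3}{2}} \sin{\left(2 u \right)}}{36}] = \frac{\sqrt{2} \left(- 200000 u^{12} \cos{\left(2 u \right)} - 1000000 u^{11} \sin{\left(2 u \right)} + 140000 u^{10} \cos{\left(2 u \right)} + 510000 u^{9} \sin{\left(2 u \right)} - 138000 u^{8} \cos{\left(2 u \right)} - 504000 u^{7} \sin{\left(2 u \right)} + 147600 u^{6} \cos{\left(2 u \right)} + 448200 u^{5} \sin{\left(2 u \right)} - 71820 u^{4} \cos{\left(2 u \right)} - 147420 u^{3} \sin{\left(2 u \right)} + 15390 u^{2} \cos{\left(2 u \right)} + 15795 u \sin{\left(2 u \right)} - 1215 \cos{\left(2 u \right)}\right)}{2916 \sqrt{4 u^{4} + 2 u^{2} + 3}} = G'(u).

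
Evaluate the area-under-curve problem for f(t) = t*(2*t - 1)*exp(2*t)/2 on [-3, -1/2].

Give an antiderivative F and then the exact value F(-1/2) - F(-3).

Antiderivative: F(t) = (4*t**2 - 6*t + 3)*exp(2*t)/8; value = -57*exp(-6)/8 + 7*exp(-1)/8

Recognize the product-rule pattern: f = u'v + uv' with u = t**2/2 - 3*t/4 + 3/8, v = exp(2*t), so integration by parts undoes it.
F(t) = (4*t**2 - 6*t + 3)*exp(2*t)/8 is an antiderivative of f.
Check: d/dt[(4*t**2 - 6*t + 3)*exp(2*t)/8] = t**2*exp(2*t) - t*exp(2*t)/2, which equals f(t).
F(-1/2) = 7*exp(-1)/8; F(-3) = 57*exp(-6)/8.
Integral = F(-1/2) - F(-3) = -57*exp(-6)/8 + 7*exp(-1)/8.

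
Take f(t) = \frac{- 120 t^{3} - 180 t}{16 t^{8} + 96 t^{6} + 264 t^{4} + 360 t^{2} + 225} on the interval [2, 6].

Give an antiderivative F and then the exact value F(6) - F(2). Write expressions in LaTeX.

Antiderivative: F(t) = \frac{5}{4 \left(\frac{2 t^{4}}{3} + 2 t^{2} + \frac{5}{2}\right)}; value = - \frac{13760}{238379}

f matches the chain-rule pattern g'(h)*h' with inner function h(t) = \frac{2 t^{4}}{3} + 2 t^{2} + \frac{5}{2}; substituting u = h(t) collapses the integral.
F(t) = \frac{5}{4 \left(\frac{2 t^{4}}{3} + 2 t^{2} + \frac{5}{2}\right)} is an antiderivative of f.
Check: d/dt[\frac{5}{4 \left(\frac{2 t^{4}}{3} + 2 t^{2} + \frac{5}{2}\right)}] = \frac{- 120 t^{3} - 180 t}{16 t^{8} + 96 t^{6} + 264 t^{4} + 360 t^{2} + 225} = f(t).
F(6) = \frac{5}{3754}; F(2) = \frac{15}{254}.
Integral = F(6) - F(2) = - \frac{13760}{238379}.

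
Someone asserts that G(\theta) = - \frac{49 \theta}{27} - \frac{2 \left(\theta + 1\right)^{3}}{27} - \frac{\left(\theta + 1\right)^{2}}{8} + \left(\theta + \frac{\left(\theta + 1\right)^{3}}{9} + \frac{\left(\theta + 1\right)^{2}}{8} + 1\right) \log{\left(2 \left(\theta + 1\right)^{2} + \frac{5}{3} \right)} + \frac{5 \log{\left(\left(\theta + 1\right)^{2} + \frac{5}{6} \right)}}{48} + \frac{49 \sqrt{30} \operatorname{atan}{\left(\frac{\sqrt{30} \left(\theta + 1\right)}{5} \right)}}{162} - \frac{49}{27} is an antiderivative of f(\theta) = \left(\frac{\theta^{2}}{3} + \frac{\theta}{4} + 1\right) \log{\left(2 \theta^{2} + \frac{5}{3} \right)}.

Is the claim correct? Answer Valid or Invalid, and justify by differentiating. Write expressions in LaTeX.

Invalid: d/d\theta[G] - f = - \frac{\theta^{2} \log{\left(2 \theta^{2} + \frac{5}{3} \right)}}{3} + \frac{\theta^{2} \log{\left(2 \theta^{2} + 4 \theta + \frac{11}{3} \right)}}{3} - \frac{\theta \log{\left(2 \theta^{2} + \frac{5}{3} \right)}}{4} + \frac{11 \theta \log{\left(2 \theta^{2} + 4 \theta + \frac{11}{3} \right)}}{12} - \log{\left(2 \theta^{2} + \frac{5}{3} \right)} + \frac{19 \log{\left(2 \theta^{2} + 4 \theta + \frac{11}{3} \right)}}{12}, which is not 0.

d/d\theta[G] = \frac{\theta^{2} \log{\left(2 \theta^{2} + 4 \theta + \frac{11}{3} \right)}}{3} + \frac{11 \theta \log{\left(2 \theta^{2} + 4 \theta + \frac{11}{3} \right)}}{12} + \frac{19 \log{\left(2 \theta^{2} + 4 \theta + \frac{11}{3} \right)}}{12}
d/d\theta[G] - f(\theta) = - \frac{\theta^{2} \log{\left(2 \theta^{2} + \frac{5}{3} \right)}}{3} + \frac{\theta^{2} \log{\left(2 \theta^{2} + 4 \theta + \frac{11}{3} \right)}}{3} - \frac{\theta \log{\left(2 \theta^{2} + \frac{5}{3} \right)}}{4} + \frac{11 \theta \log{\left(2 \theta^{2} + 4 \theta + \frac{11}{3} \right)}}{12} - \log{\left(2 \theta^{2} + \frac{5}{3} \right)} + \frac{19 \log{\left(2 \theta^{2} + 4 \theta + \frac{11}{3} \right)}}{12} != 0.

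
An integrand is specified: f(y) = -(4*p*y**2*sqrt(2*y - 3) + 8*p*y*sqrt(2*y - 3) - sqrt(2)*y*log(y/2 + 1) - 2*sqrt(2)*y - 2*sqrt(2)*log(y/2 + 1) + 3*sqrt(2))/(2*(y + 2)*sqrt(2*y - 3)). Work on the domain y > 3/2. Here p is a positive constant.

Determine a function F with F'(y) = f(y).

Any candidate F(y) must reproduce f(y) exactly when differentiated.
Check: d/dy[-p*y**2 + sqrt(4*y - 6)*log(y/2 + 1)/2] = (-4*p*y**2*sqrt(2*y - 3) - 8*p*y*sqrt(2*y - 3) + sqrt(2)*y*log(y/2 + 1) + 2*sqrt(2)*y + 2*sqrt(2)*log(y/2 + 1) - 3*sqrt(2))/(2*y*sqrt(2*y - 3) + 4*sqrt(2*y - 3)), which equals f(y).

An antiderivative is F(y) = -p*y**2 + sqrt(4*y - 6)*log(y/2 + 1)/2.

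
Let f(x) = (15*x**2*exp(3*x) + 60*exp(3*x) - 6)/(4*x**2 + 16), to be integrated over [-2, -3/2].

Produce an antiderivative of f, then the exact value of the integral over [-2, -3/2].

Whatever form F(x) takes, F'(x) = f(x) is non-negotiable.
F(x) = 5*exp(3*x)/4 - 3*atan(x/2)/4 is an antiderivative of f.
Check: d/dx[5*exp(3*x)/4 - 3*atan(x/2)/4] = (15*x**2*exp(3*x) + 60*exp(3*x) - 6)/(4*x**2 + 16) = f(x).
F(-3/2) = 5*exp(-9/2)/4 + 3*atan(3/4)/4; F(-2) = 5*exp(-6)/4 + 3*pi/16.
Integral = F(-3/2) - F(-2) = -3*pi/16 - 5*exp(-6)/4 + 5*exp(-9/2)/4 + 3*atan(3/4)/4.

Antiderivative: F(x) = 5*exp(3*x)/4 - 3*atan(x/2)/4; value = -3*pi/16 - 5*exp(-6)/4 + 5*exp(-9/2)/4 + 3*atan(3/4)/4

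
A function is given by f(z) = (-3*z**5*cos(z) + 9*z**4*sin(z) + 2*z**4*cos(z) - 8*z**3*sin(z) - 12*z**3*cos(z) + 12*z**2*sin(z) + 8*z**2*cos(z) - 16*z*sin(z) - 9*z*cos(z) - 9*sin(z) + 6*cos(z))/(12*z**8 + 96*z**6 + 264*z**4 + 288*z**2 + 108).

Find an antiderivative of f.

An antiderivative is F(z) = -(3*z - 2)*sin(z)/(12*(z**2 + 1)*(z**2 + 3)).

Any candidate F(z) must reproduce f(z) exactly when differentiated.
Check: d/dz[-(3*z - 2)*sin(z)/(12*(z**2 + 1)*(z**2 + 3))] = (-3*z**5*cos(z) + 9*z**4*sin(z) + 2*z**4*cos(z) - 8*z**3*sin(z) - 12*z**3*cos(z) + 12*z**2*sin(z) + 8*z**2*cos(z) - 16*z*sin(z) - 9*z*cos(z) - 9*sin(z) + 6*cos(z))/(12*z**8 + 96*z**6 + 264*z**4 + 288*z**2 + 108) = f(z).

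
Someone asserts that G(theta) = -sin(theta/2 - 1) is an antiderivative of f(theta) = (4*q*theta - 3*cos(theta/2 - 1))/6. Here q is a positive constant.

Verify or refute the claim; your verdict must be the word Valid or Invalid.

Invalid: d/dtheta[G] - f = -2*q*theta/3, which is not 0.

d/dtheta[G] = -cos(theta/2 - 1)/2
d/dtheta[G] - f(theta) = -2*q*theta/3 != 0.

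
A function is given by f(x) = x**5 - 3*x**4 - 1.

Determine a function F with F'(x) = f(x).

The integrand splits into summands that can be handled one at a time.
Check: d/dx[x**6/6 - 3*x**5/5 - x] = x**5 - 3*x**4 - 1 = f(x).

An antiderivative is F(x) = x**6/6 - 3*x**5/5 - x.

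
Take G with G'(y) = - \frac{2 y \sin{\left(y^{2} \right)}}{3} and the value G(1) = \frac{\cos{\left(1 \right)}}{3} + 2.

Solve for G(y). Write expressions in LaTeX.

G(y) = \frac{\cos{\left(y^{2} \right)}}{3} + 2

Check a candidate G(y) by differentiating: d/dy[G] must match the given G'(y).
A general antiderivative is \frac{\cos{\left(y^{2} \right)}}{3} + C.
The condition gives C = \frac{\cos{\left(1 \right)}}{3} + 2 - (\frac{\cos{\left(1 \right)}}{3}) = 2.
So G(y) = \frac{\cos{\left(y^{2} \right)}}{3} + 2.
Check: d/dy[\frac{\cos{\left(y^{2} \right)}}{3} + 2] = - \frac{2 y \sin{\left(y^{2} \right)}}{3} = G'(y).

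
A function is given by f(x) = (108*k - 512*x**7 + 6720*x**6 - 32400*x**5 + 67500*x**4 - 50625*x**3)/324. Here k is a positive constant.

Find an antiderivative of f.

An antiderivative is F(x) = k*x/3 - (-2*x**2/3 + 5*x/2)**4.

Check any antiderivative F(x) by computing F'(x) and comparing it with f(x).
Check: d/dx[k*x/3 - (-2*x**2/3 + 5*x/2)**4] = k/3 - 128*x**7/81 + 560*x**6/27 - 100*x**5 + 625*x**4/3 - 625*x**3/4, which equals f(x).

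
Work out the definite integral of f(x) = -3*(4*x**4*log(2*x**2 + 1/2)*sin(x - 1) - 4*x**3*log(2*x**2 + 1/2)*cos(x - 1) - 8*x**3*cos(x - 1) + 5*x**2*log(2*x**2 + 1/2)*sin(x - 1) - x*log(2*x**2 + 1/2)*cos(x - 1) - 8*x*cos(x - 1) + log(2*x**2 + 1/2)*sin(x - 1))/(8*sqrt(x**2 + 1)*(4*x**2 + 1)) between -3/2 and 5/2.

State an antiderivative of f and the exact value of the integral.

Antiderivative: F(x) = 3*sqrt(x**2 + 1)*log(2*x**2 + 1/2)*cos(x - 1)/8; value = 3*sqrt(29)*log(13)*cos(3/2)/16 - 3*sqrt(13)*log(5)*cos(5/2)/16

An antiderivative F(x) passes only if d/dx[F] lands on f(x) exactly.
F(x) = 3*sqrt(x**2 + 1)*log(2*x**2 + 1/2)*cos(x - 1)/8 is an antiderivative of f.
Check: d/dx[3*sqrt(x**2 + 1)*log(2*x**2 + 1/2)*cos(x - 1)/8] = (-12*x**4*log(2*x**2 + 1/2)*sin(x - 1) + 12*x**3*log(2*x**2 + 1/2)*cos(x - 1) + 24*x**3*cos(x - 1) - 15*x**2*log(2*x**2 + 1/2)*sin(x - 1) + 3*x*log(2*x**2 + 1/2)*cos(x - 1) + 24*x*cos(x - 1) - 3*log(2*x**2 + 1/2)*sin(x - 1))/(32*x**2*sqrt(x**2 + 1) + 8*sqrt(x**2 + 1)), which equals f(x).
F(5/2) = 3*sqrt(29)*log(13)*cos(3/2)/16; F(-3/2) = 3*sqrt(13)*log(5)*cos(5/2)/16.
Integral = F(5/2) - F(-3/2) = 3*sqrt(29)*log(13)*cos(3/2)/16 - 3*sqrt(13)*log(5)*cos(5/2)/16.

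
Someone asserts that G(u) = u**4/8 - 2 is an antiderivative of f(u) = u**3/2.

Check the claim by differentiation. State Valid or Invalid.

d/du[G] = u**3/2
This equals f(u) exactly, so the claim holds.

Valid. The derivative of G reproduces f.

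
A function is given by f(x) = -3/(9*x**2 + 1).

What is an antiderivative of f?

An antiderivative is F(x) = -atan(3*x).

Whatever form F(x) takes, F'(x) = f(x) is non-negotiable.
Check: d/dx[-atan(3*x)] = -3/(9*x**2 + 1) = f(x).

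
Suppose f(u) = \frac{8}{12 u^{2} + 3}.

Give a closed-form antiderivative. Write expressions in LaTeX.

An antiderivative is F(u) = \frac{4 \operatorname{atan}{\left(2 u \right)}}{3}.

For F(u) to be correct the identity F'(u) - f(u) = 0 must hold.
Check: d/du[\frac{4 \operatorname{atan}{\left(2 u \right)}}{3}] = \frac{8}{12 u^{2} + 3} = f(u).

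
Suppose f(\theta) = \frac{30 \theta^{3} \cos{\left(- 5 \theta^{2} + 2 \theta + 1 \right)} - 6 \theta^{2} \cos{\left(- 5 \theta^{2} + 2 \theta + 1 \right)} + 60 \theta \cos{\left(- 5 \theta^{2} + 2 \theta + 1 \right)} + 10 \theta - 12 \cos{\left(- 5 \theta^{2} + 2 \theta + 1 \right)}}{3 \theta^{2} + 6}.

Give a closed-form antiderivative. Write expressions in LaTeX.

An antiderivative is F(\theta) = \frac{5 \log{\left(2 \theta^{2} + 4 \right)}}{3} - \sin{\left(- 5 \theta^{2} + 2 \theta + 1 \right)}.

Any candidate F(\theta) must reproduce f(\theta) exactly when differentiated.
Check: d/d\theta[\frac{5 \log{\left(2 \theta^{2} + 4 \right)}}{3} - \sin{\left(- 5 \theta^{2} + 2 \theta + 1 \right)}] = \frac{30 \theta^{3} \cos{\left(- 5 \theta^{2} + 2 \theta + 1 \right)} - 6 \theta^{2} \cos{\left(- 5 \theta^{2} + 2 \theta + 1 \right)} + 60 \theta \cos{\left(- 5 \theta^{2} + 2 \theta + 1 \right)} + 10 \theta - 12 \cos{\left(- 5 \theta^{2} + 2 \theta + 1 \right)}}{3 \theta^{2} + 6} = f(\theta).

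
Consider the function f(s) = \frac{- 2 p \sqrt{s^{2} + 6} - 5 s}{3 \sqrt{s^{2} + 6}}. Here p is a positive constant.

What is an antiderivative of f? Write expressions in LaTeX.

Differentiate the proposed F(s) back; it has to land on f(s) exactly.
Check: d/ds[\frac{- 2 p s - 5 \sqrt{s^{2} + 6}}{3}] = \frac{- 2 p \sqrt{s^{2} + 6} - 5 s}{3 \sqrt{s^{2} + 6}} = f(s).

An antiderivative is F(s) = \frac{- 2 p s - 5 \sqrt{s^{2} + 6}}{3}.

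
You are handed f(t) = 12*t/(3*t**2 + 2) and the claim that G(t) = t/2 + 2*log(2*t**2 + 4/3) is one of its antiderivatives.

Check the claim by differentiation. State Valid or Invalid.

Invalid: d/dt[G] - f = 1/2, which is not 0.

d/dt[G] = (3*t**2 + 24*t + 2)/(6*t**2 + 4)
d/dt[G] - f(t) = 1/2 != 0.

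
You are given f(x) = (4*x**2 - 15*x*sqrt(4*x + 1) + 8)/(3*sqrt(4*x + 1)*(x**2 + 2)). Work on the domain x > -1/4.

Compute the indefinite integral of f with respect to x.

A first test for any F(x): its x-derivative must equal f(x) identically.
Check: d/dx[2*sqrt(4*x + 1)/3 - 5*log(2*x**2 + 4)/2] = (4*x**2 - 15*x*sqrt(4*x + 1) + 8)/(3*x**2*sqrt(4*x + 1) + 6*sqrt(4*x + 1)), which equals f(x).

F(x) = 2*sqrt(4*x + 1)/3 - 5*log(2*x**2 + 4)/2 + C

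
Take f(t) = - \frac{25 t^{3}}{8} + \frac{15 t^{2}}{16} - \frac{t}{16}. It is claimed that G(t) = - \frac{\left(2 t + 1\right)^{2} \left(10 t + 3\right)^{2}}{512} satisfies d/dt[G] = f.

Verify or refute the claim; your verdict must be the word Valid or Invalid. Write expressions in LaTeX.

d/dt[G] = - \frac{25 t^{3}}{8} - \frac{15 t^{2}}{4} - \frac{47 t}{32} - \frac{3}{16}
d/dt[G] - f(t) = - \frac{75 t^{2}}{16} - \frac{45 t}{32} - \frac{3}{16} != 0.

Invalid: d/dt[G] - f = - \frac{75 t^{2}}{16} - \frac{45 t}{32} - \frac{3}{16}, which is not 0.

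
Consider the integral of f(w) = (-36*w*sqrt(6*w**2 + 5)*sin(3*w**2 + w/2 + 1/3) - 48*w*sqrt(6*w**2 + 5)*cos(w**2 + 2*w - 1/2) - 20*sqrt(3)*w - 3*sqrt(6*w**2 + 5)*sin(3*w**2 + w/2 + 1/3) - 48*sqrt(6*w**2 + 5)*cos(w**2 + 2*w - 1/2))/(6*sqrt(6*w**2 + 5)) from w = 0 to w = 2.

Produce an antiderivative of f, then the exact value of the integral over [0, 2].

A first test for any F(w): its w-derivative must equal f(w) identically.
F(w) = -5*sqrt(2*w**2 + 5/3)/3 - 4*sin(w**2 + 2*w - 1/2) + cos(3*w**2 + w/2 + 1/3) is an antiderivative of f.
Check: d/dw[-5*sqrt(2*w**2 + 5/3)/3 - 4*sin(w**2 + 2*w - 1/2) + cos(3*w**2 + w/2 + 1/3)] = (-36*w*sqrt(6*w**2 + 5)*sin(3*w**2 + w/2 + 1/3) - 48*w*sqrt(6*w**2 + 5)*cos(w**2 + 2*w - 1/2) - 20*sqrt(3)*w - 3*sqrt(6*w**2 + 5)*sin(3*w**2 + w/2 + 1/3) - 48*sqrt(6*w**2 + 5)*cos(w**2 + 2*w - 1/2))/(6*sqrt(6*w**2 + 5)) = f(w).
F(2) = -5*sqrt(87)/9 - 4*sin(15/2) + cos(40/3); F(0) = -5*sqrt(15)/9 + cos(1/3) + 4*sin(1/2).
Integral = F(2) - F(0) = -5*sqrt(87)/9 - 4*sin(15/2) - 4*sin(1/2) - cos(1/3) + cos(40/3) + 5*sqrt(15)/9.

Antiderivative: F(w) = -5*sqrt(2*w**2 + 5/3)/3 - 4*sin(w**2 + 2*w - 1/2) + cos(3*w**2 + w/2 + 1/3); value = -5*sqrt(87)/9 - 4*sin(15/2) - 4*sin(1/2) - cos(1/3) + cos(40/3) + 5*sqrt(15)/9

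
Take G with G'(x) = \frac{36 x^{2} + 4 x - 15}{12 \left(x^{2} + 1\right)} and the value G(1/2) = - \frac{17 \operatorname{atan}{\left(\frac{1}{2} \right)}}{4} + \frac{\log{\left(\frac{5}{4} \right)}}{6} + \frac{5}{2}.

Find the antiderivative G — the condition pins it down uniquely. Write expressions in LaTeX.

Any candidate G(x) must reproduce the stated G'(x) exactly.
A general antiderivative is 3 x + \frac{\log{\left(x^{2} + 1 \right)}}{6} - \frac{17 \operatorname{atan}{\left(x \right)}}{4} + C.
The condition gives C = - \frac{17 \operatorname{atan}{\left(\frac{1}{2} \right)}}{4} + \frac{\log{\left(\frac{5}{4} \right)}}{6} + \frac{5}{2} - (- \frac{17 \operatorname{atan}{\left(\frac{1}{2} \right)}}{4} + \frac{\log{\left(\frac{5}{4} \right)}}{6} + \frac{3}{2}) = 1.
So G(x) = \frac{36 x + 2 \log{\left(x^{2} + 1 \right)} - 51 \operatorname{atan}{\left(x \right)} + 12}{12}.
Check: d/dx[\frac{36 x + 2 \log{\left(x^{2} + 1 \right)} - 51 \operatorname{atan}{\left(x \right)} + 12}{12}] = \frac{36 x^{2} + 4 x - 15}{12 x^{2} + 12}, which equals G'(x).

G(x) = \frac{36 x + 2 \log{\left(x^{2} + 1 \right)} - 51 \operatorname{atan}{\left(x \right)} + 12}{12}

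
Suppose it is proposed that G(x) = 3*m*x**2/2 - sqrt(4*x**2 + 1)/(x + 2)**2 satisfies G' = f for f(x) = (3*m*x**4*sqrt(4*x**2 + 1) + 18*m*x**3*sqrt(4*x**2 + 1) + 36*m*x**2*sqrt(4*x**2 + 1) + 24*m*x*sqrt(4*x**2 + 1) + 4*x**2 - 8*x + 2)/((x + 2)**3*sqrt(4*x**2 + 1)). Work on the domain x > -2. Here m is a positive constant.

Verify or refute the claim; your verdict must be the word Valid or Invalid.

Valid: G'(x) = f(x).

d/dx[G] = (3*m*x**4*sqrt(4*x**2 + 1) + 18*m*x**3*sqrt(4*x**2 + 1) + 36*m*x**2*sqrt(4*x**2 + 1) + 24*m*x*sqrt(4*x**2 + 1) + 4*x**2 - 8*x + 2)/(x**3*sqrt(4*x**2 + 1) + 6*x**2*sqrt(4*x**2 + 1) + 12*x*sqrt(4*x**2 + 1) + 8*sqrt(4*x**2 + 1))
This equals f(x) exactly, so the claim holds.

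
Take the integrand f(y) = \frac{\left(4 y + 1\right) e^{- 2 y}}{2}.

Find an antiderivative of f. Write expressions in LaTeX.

f has the shape u'v + uv' for u = - y - \frac{3}{4} and v = e^{- 2 y} — it is the derivative of the product u*v.
Check: d/dy[\frac{\left(- 4 y - 3\right) e^{- 2 y}}{4}] = \frac{\left(4 y + 1\right) e^{- 2 y}}{2} = f(y).

An antiderivative is F(y) = \frac{\left(- 4 y - 3\right) e^{- 2 y}}{4}.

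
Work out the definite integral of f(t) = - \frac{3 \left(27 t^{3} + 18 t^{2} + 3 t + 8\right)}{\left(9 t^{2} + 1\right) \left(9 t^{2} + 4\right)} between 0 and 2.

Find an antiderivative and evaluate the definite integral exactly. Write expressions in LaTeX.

Antiderivative: F(t) = \frac{- \log{\left(\frac{3 t^{2}}{2} + \frac{2}{3} \right)} - 4 \operatorname{atan}{\left(3 t \right)}}{2}; value = - 2 \operatorname{atan}{\left(6 \right)} - \frac{\log{\left(\frac{20}{3} \right)}}{2} + \frac{\log{\left(\frac{2}{3} \right)}}{2}

An antiderivative F(t) passes only if d/dt[F] lands on f(t) exactly.
F(t) = \frac{- \log{\left(\frac{3 t^{2}}{2} + \frac{2}{3} \right)} - 4 \operatorname{atan}{\left(3 t \right)}}{2} is an antiderivative of f.
Check: d/dt[\frac{- \log{\left(\frac{3 t^{2}}{2} + \frac{2}{3} \right)} - 4 \operatorname{atan}{\left(3 t \right)}}{2}] = \frac{- 81 t^{3} - 54 t^{2} - 9 t - 24}{81 t^{4} + 45 t^{2} + 4}, which equals f(t).
F(2) = - 2 \operatorname{atan}{\left(6 \right)} - \frac{\log{\left(\frac{20}{3} \right)}}{2}; F(0) = - \frac{\log{\left(\frac{2}{3} \right)}}{2}.
Integral = F(2) - F(0) = - 2 \operatorname{atan}{\left(6 \right)} - \frac{\log{\left(\frac{20}{3} \right)}}{2} + \frac{\log{\left(\frac{2}{3} \right)}}{2}.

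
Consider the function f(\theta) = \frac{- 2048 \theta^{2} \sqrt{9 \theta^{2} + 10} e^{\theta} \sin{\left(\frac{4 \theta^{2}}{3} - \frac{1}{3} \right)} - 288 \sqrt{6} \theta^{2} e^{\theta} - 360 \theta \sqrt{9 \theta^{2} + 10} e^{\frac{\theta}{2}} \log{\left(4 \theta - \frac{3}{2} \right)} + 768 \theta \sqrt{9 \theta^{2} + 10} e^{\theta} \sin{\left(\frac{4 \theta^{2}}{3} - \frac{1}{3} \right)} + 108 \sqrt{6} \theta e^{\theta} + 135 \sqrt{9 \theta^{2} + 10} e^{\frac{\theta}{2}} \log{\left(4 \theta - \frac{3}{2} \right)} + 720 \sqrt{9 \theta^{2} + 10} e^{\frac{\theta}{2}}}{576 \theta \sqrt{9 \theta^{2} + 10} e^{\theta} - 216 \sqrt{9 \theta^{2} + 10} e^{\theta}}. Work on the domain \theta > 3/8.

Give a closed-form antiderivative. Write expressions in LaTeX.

Check any antiderivative F(\theta) by computing F'(\theta) and comparing it with f(\theta).
Check: d/d\theta[- \frac{\sqrt{\frac{3 \theta^{2}}{2} + \frac{5}{3}}}{3} + \frac{4 \cos{\left(\frac{4 \theta^{2}}{3} - \frac{1}{3} \right)}}{3} + \frac{5 e^{- \frac{\theta}{2}} \log{\left(4 \theta - \frac{3}{2} \right)}}{4}] = \frac{- 2048 \theta^{2} \sqrt{9 \theta^{2} + 10} e^{\theta} \sin{\left(\frac{4 \theta^{2}}{3} - \frac{1}{3} \right)} - 288 \sqrt{6} \theta^{2} e^{\theta} - 360 \theta \sqrt{9 \theta^{2} + 10} e^{\frac{\theta}{2}} \log{\left(4 \theta - \frac{3}{2} \right)} + 768 \theta \sqrt{9 \theta^{2} + 10} e^{\theta} \sin{\left(\frac{4 \theta^{2}}{3} - \frac{1}{3} \right)} + 108 \sqrt{6} \theta e^{\theta} + 135 \sqrt{9 \theta^{2} + 10} e^{\frac{\theta}{2}} \log{\left(4 \theta - \frac{3}{2} \right)} + 720 \sqrt{9 \theta^{2} + 10} e^{\frac{\theta}{2}}}{576 \theta \sqrt{9 \theta^{2} + 10} e^{\theta} - 216 \sqrt{9 \theta^{2} + 10} e^{\theta}} = f(\theta).

An antiderivative is F(\theta) = - \frac{\sqrt{\frac{3 \theta^{2}}{2} + \frac{5}{3}}}{3} + \frac{4 \cos{\left(\frac{4 \theta^{2}}{3} - \frac{1}{3} \right)}}{3} + \frac{5 e^{- \frac{\theta}{2}} \log{\left(4 \theta - \frac{3}{2} \right)}}{4}.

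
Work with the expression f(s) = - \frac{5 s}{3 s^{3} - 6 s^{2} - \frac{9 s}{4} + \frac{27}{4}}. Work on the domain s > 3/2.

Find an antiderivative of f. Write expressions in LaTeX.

An antiderivative is F(s) = \frac{2 \left(- 4 s \log{\left(s - \frac{3}{2} \right)} + 4 s \log{\left(s + 1 \right)} + 6 \log{\left(s - \frac{3}{2} \right)} - 6 \log{\left(s + 1 \right)} + 15\right)}{15 \left(2 s - 3\right)}.

The denominator factors as 3 \left(s + 1\right) \left(2 s - 3\right)^{2}; partial fractions split f into directly integrable pieces: - \frac{8}{15 \left(2 s - 3\right)} - \frac{4}{\left(2 s - 3\right)^{2}} + \frac{4}{15 \left(s + 1\right)}.
Check: d/ds[\frac{2 \left(- 4 s \log{\left(s - \frac{3}{2} \right)} + 4 s \log{\left(s + 1 \right)} + 6 \log{\left(s - \frac{3}{2} \right)} - 6 \log{\left(s + 1 \right)} + 15\right)}{15 \left(2 s - 3\right)}] = - \frac{20 s}{12 s^{3} - 24 s^{2} - 9 s + 27}, which equals f(s).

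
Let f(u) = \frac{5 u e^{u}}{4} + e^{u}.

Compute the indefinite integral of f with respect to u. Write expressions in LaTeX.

f has the shape v'r + vr' for v = \frac{5 u}{4} - \frac{1}{4} and r = e^{u} — it is the derivative of the product v*r.
Check: d/du[\frac{\left(5 u - 1\right) e^{u}}{4}] = \frac{5 u e^{u}}{4} + e^{u} = f(u).

F(u) = \frac{\left(5 u - 1\right) e^{u}}{4} + C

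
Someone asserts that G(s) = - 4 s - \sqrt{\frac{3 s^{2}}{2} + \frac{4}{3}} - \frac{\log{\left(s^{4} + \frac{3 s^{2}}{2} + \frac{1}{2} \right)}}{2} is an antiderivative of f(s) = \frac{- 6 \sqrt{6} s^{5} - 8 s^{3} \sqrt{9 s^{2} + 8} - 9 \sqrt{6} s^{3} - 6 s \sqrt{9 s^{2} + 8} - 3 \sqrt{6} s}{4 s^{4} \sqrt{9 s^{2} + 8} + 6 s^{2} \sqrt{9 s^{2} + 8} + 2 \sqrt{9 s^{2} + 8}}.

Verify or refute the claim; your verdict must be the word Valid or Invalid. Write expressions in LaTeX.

d/ds[G] = \frac{- 6 \sqrt{6} s^{5} - 16 s^{4} \sqrt{9 s^{2} + 8} - 8 s^{3} \sqrt{9 s^{2} + 8} - 9 \sqrt{6} s^{3} - 24 s^{2} \sqrt{9 s^{2} + 8} - 6 s \sqrt{9 s^{2} + 8} - 3 \sqrt{6} s - 8 \sqrt{9 s^{2} + 8}}{4 s^{4} \sqrt{9 s^{2} + 8} + 6 s^{2} \sqrt{9 s^{2} + 8} + 2 \sqrt{9 s^{2} + 8}}
d/ds[G] - f(s) = -4 != 0.

Invalid: d/ds[G] - f = -4, which is not 0.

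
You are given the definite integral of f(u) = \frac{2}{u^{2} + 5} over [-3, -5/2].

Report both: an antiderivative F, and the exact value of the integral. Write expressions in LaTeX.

A first test for any F(u): its u-derivative must equal f(u) identically.
F(u) = \frac{2 \sqrt{5} \operatorname{atan}{\left(\frac{\sqrt{5} u}{5} \right)}}{5} is an antiderivative of f.
Check: d/du[\frac{2 \sqrt{5} \operatorname{atan}{\left(\frac{\sqrt{5} u}{5} \right)}}{5}] = \frac{2}{u^{2} + 5} = f(u).
F(-5/2) = - \frac{2 \sqrt{5} \operatorname{atan}{\left(\frac{\sqrt{5}}{2} \right)}}{5}; F(-3) = - \frac{2 \sqrt{5} \operatorname{atan}{\left(\frac{3 \sqrt{5}}{5} \right)}}{5}.
Integral = F(-5/2) - F(-3) = - \frac{2 \sqrt{5} \operatorname{atan}{\left(\frac{\sqrt{5}}{2} \right)}}{5} + \frac{2 \sqrt{5} \operatorname{atan}{\left(\frac{3 \sqrt{5}}{5} \right)}}{5}.

Antiderivative: F(u) = \frac{2 \sqrt{5} \operatorname{atan}{\left(\frac{\sqrt{5} u}{5} \right)}}{5}; value = - \frac{2 \sqrt{5} \operatorname{atan}{\left(\frac{\sqrt{5}}{2} \right)}}{5} + \frac{2 \sqrt{5} \operatorname{atan}{\left(\frac{3 \sqrt{5}}{5} \right)}}{5}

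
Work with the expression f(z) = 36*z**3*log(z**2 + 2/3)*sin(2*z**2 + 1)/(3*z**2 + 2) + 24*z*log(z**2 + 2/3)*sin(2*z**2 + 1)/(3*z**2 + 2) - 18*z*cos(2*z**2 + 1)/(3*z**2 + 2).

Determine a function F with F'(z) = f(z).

An antiderivative is F(z) = -3*log(z**2 + 2/3)*cos(2*z**2 + 1).

Recognize the product-rule pattern: f = u'v + uv' with u = -3*cos(2*z**2 + 1), v = log(z**2 + 2/3), so integration by parts undoes it.
Check: d/dz[-3*log(z**2 + 2/3)*cos(2*z**2 + 1)] = (36*z**3*log(z**2 + 2/3)*sin(2*z**2 + 1) + 24*z*log(z**2 + 2/3)*sin(2*z**2 + 1) - 18*z*cos(2*z**2 + 1))/(3*z**2 + 2), which equals f(z).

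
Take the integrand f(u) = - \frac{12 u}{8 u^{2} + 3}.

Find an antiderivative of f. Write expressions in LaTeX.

An antiderivative is F(u) = - \frac{3 \log{\left(4 u^{2} + \frac{3}{2} \right)}}{4}.

The substitution w = 4 u^{2} + \frac{3}{2} works: f is exactly (dF/dw)*(dw/du) for that inner function.
Check: d/du[- \frac{3 \log{\left(4 u^{2} + \frac{3}{2} \right)}}{4}] = - \frac{12 u}{8 u^{2} + 3} = f(u).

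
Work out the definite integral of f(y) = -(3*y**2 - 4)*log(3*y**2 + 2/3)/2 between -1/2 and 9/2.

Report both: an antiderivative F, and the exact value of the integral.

Recover f(y) by differentiating a candidate F(y); any mismatch rules it out.
F(y) = y**3/3 - 38*y/9 + (-y**3/2 + 2*y)*log(3*y**2 + 2/3) + 38*sqrt(2)*atan(3*sqrt(2)*y/2)/27 is an antiderivative of f.
Check: d/dy[y**3/3 - 38*y/9 + (-y**3/2 + 2*y)*log(3*y**2 + 2/3) + 38*sqrt(2)*atan(3*sqrt(2)*y/2)/27] = -3*y**2*log(3*y**2 + 2/3)/2 + 2*log(3*y**2 + 2/3), which equals f(y).
F(9/2) = -585*log(737/12)/16 + 38*sqrt(2)*atan(27*sqrt(2)/4)/27 + 91/8; F(-1/2) = -38*sqrt(2)*atan(3*sqrt(2)/4)/27 - 15*log(17/12)/16 + 149/72.
Integral = F(9/2) - F(-1/2) = -585*log(737/12)/16 + 15*log(17/12)/16 + 38*sqrt(2)*atan(3*sqrt(2)/4)/27 + 38*sqrt(2)*atan(27*sqrt(2)/4)/27 + 335/36.

Antiderivative: F(y) = y**3/3 - 38*y/9 + (-y**3/2 + 2*y)*log(3*y**2 + 2/3) + 38*sqrt(2)*atan(3*sqrt(2)*y/2)/27; value = -585*log(737/12)/16 + 15*log(17/12)/16 + 38*sqrt(2)*atan(3*sqrt(2)/4)/27 + 38*sqrt(2)*atan(27*sqrt(2)/4)/27 + 335/36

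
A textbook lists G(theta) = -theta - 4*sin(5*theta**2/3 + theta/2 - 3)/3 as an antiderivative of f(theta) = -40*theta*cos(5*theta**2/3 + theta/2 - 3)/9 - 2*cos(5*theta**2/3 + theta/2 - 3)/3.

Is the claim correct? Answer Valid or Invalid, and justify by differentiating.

d/dtheta[G] = -40*theta*cos(5*theta**2/3 + theta/2 - 3)/9 - 2*cos(5*theta**2/3 + theta/2 - 3)/3 - 1
d/dtheta[G] - f(theta) = -1 != 0.

Invalid: d/dtheta[G] - f = -1, which is not 0.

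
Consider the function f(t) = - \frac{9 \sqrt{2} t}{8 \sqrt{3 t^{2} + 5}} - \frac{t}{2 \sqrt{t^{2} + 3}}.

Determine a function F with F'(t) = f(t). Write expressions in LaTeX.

The integrand splits into summands that can be handled one at a time.
Check: d/dt[- \frac{\sqrt{t^{2} + 3}}{2} - \frac{3 \sqrt{2} \sqrt{3 t^{2} + 5}}{8}] = \frac{- 9 \sqrt{2} t \sqrt{t^{2} + 3} - 4 t \sqrt{3 t^{2} + 5}}{8 \sqrt{t^{2} + 3} \sqrt{3 t^{2} + 5}}, which equals f(t).

An antiderivative is F(t) = - \frac{\sqrt{t^{2} + 3}}{2} - \frac{3 \sqrt{2} \sqrt{3 t^{2} + 5}}{8}.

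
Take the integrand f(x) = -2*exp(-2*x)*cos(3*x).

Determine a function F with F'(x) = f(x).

Recover f(x) by differentiating a candidate F(x); any mismatch rules it out.
Check: d/dx[-6*exp(-2*x)*sin(3*x)/13 + 4*exp(-2*x)*cos(3*x)/13] = -2*exp(-2*x)*cos(3*x) = f(x).

An antiderivative is F(x) = -6*exp(-2*x)*sin(3*x)/13 + 4*exp(-2*x)*cos(3*x)/13.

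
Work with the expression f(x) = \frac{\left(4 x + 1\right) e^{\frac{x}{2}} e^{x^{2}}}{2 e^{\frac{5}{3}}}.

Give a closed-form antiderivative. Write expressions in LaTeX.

An antiderivative is F(x) = \frac{e^{\frac{x}{2}} e^{x^{2}}}{e^{\frac{5}{3}}}.

The substitution u = x^{2} + \frac{x}{2} - \frac{5}{3} works: f is exactly (dF/du)*(du/dx) for that inner function.
Check: d/dx[\frac{e^{\frac{x}{2}} e^{x^{2}}}{e^{\frac{5}{3}}}] = \frac{4 x e^{\frac{x}{2}} e^{x^{2}} + e^{\frac{x}{2}} e^{x^{2}}}{2 e^{\frac{5}{3}}}, which equals f(x).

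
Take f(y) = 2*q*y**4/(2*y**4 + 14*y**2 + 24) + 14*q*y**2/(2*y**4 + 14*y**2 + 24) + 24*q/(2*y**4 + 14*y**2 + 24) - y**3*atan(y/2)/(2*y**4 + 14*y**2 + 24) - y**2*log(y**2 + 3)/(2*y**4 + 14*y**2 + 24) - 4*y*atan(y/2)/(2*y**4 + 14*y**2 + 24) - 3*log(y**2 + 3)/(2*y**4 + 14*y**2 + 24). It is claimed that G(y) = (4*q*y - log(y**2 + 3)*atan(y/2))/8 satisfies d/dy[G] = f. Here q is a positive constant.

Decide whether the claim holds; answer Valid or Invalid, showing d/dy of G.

Invalid: d/dy[G] - f = (-2*q*y**4 - 14*q*y**2 - 24*q + y**3*atan(y/2) + y**2*log(y**2 + 3) + 4*y*atan(y/2) + 3*log(y**2 + 3))/(4*y**4 + 28*y**2 + 48), which is not 0.

d/dy[G] = (2*q*y**4 + 14*q*y**2 + 24*q - y**3*atan(y/2) - y**2*log(y**2 + 3) - 4*y*atan(y/2) - 3*log(y**2 + 3))/(4*y**4 + 28*y**2 + 48)
d/dy[G] - f(y) = (-2*q*y**4 - 14*q*y**2 - 24*q + y**3*atan(y/2) + y**2*log(y**2 + 3) + 4*y*atan(y/2) + 3*log(y**2 + 3))/(4*y**4 + 28*y**2 + 48) != 0.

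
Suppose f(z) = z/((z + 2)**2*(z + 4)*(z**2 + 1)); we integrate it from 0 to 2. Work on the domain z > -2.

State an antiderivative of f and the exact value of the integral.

The denominator factors as (z + 2)**2*(z + 4)*(z**2 + 1); partial fractions split f into directly integrable pieces: (8*z + 19)/(425*(z**2 + 1)) - 1/(17*(z + 4)) + 1/(25*(z + 2)) - 1/(5*(z + 2)**2).
F(z) = log(z + 2)/25 - log(z + 4)/17 + 4*log(z**2 + 1)/425 + 19*atan(z)/425 + 1/(5*z + 10) is an antiderivative of f.
Check: d/dz[log(z + 2)/25 - log(z + 4)/17 + 4*log(z**2 + 1)/425 + 19*atan(z)/425 + 1/(5*z + 10)] = z/(z**5 + 8*z**4 + 21*z**3 + 24*z**2 + 20*z + 16), which equals f(z).
F(2) = -log(6)/17 + 4*log(5)/425 + 19*atan(2)/425 + 1/20 + log(4)/25; F(0) = -log(4)/17 + log(2)/25 + 1/10.
Integral = F(2) - F(0) = -log(6)/17 - 1/20 - log(2)/25 + 4*log(5)/425 + 19*atan(2)/425 + 42*log(4)/425.

Antiderivative: F(z) = log(z + 2)/25 - log(z + 4)/17 + 4*log(z**2 + 1)/425 + 19*atan(z)/425 + 1/(5*z + 10); value = -log(6)/17 - 1/20 - log(2)/25 + 4*log(5)/425 + 19*atan(2)/425 + 42*log(4)/425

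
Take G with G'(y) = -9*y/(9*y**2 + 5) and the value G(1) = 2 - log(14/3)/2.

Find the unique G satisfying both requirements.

The substitution u = 3*y**2 + 5/3 works: G'(y) is exactly (dG/du)*(du/dy) for that inner function.
A general antiderivative is -log(3*y**2 + 5/3)/2 + C.
The condition gives C = 2 - log(14/3)/2 - (-log(14/3)/2) = 2.
So G(y) = 2 - log(3*y**2 + 5/3)/2.
Check: d/dy[2 - log(3*y**2 + 5/3)/2] = -9*y/(9*y**2 + 5) = G'(y).

G(y) = 2 - log(3*y**2 + 5/3)/2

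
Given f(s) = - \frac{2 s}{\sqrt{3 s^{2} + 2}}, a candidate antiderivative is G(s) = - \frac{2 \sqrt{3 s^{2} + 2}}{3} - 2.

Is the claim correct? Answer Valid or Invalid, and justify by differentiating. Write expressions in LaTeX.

Valid - differentiating G returns exactly f.

d/ds[G] = - \frac{2 s}{\sqrt{3 s^{2} + 2}}
This equals f(s) exactly, so the claim holds.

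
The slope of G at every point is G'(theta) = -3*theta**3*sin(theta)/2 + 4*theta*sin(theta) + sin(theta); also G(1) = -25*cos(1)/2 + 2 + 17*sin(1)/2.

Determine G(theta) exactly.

G(theta) = (3*theta**3*cos(theta) - 9*theta**2*sin(theta) - 26*theta*cos(theta) + 26*sin(theta) - 2*cos(theta) + 4)/2

The integrand splits into summands that can be handled one at a time.
A general antiderivative is 3*theta**3*cos(theta)/2 - 9*theta**2*sin(theta)/2 - 13*theta*cos(theta) + 13*sin(theta) - cos(theta) + C.
The condition gives C = -25*cos(1)/2 + 2 + 17*sin(1)/2 - (-25*cos(1)/2 + 17*sin(1)/2) = 2.
So G(theta) = (3*theta**3*cos(theta) - 9*theta**2*sin(theta) - 26*theta*cos(theta) + 26*sin(theta) - 2*cos(theta) + 4)/2.
Check: d/dtheta[(3*theta**3*cos(theta) - 9*theta**2*sin(theta) - 26*theta*cos(theta) + 26*sin(theta) - 2*cos(theta) + 4)/2] = -3*theta**3*sin(theta)/2 + 4*theta*sin(theta) + sin(theta) = G'(theta).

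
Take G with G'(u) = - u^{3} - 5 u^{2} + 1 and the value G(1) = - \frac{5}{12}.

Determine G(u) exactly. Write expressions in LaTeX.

G(u) = - \frac{u^{4}}{4} - \frac{5 u^{3}}{3} + u + \frac{1}{2}

The integrand splits into summands that can be handled one at a time.
A general antiderivative is - \frac{u^{4}}{4} - \frac{5 u^{3}}{3} + u + C.
The condition gives C = - \frac{5}{12} - (- \frac{11}{12}) = \frac{1}{2}.
So G(u) = - \frac{u^{4}}{4} - \frac{5 u^{3}}{3} + u + \frac{1}{2}.
Check: d/du[- \frac{u^{4}}{4} - \frac{5 u^{3}}{3} + u + \frac{1}{2}] = - u^{3} - 5 u^{2} + 1 = G'(u).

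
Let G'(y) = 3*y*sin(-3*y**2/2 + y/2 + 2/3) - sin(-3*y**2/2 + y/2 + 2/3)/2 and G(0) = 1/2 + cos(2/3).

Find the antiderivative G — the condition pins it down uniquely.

G(y) = (2*cos(-3*y**2/2 + y/2 + 2/3) + 1)/2

G'(y) matches the chain-rule pattern g'(h)*h' with inner function h(y) = -3*y**2/2 + y/2 + 2/3; substituting u = h(y) collapses the integral.
A general antiderivative is cos(-3*y**2/2 + y/2 + 2/3) + C.
The condition gives C = 1/2 + cos(2/3) - (cos(2/3)) = 1/2.
So G(y) = (2*cos(-3*y**2/2 + y/2 + 2/3) + 1)/2.
Check: d/dy[(2*cos(-3*y**2/2 + y/2 + 2/3) + 1)/2] = 3*y*sin(-3*y**2/2 + y/2 + 2/3) - sin(-3*y**2/2 + y/2 + 2/3)/2 = G'(y).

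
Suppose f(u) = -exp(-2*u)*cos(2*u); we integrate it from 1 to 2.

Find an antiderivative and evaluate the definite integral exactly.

Antiderivative: F(u) = -exp(-2*u)*sin(2*u)/4 + exp(-2*u)*cos(2*u)/4; value = exp(-4)*cos(4)/4 - exp(-4)*sin(4)/4 - exp(-2)*cos(2)/4 + exp(-2)*sin(2)/4

Since d/du undoes antidifferentiation here, F'(u) = f(u) is required of F(u).
F(u) = -exp(-2*u)*sin(2*u)/4 + exp(-2*u)*cos(2*u)/4 is an antiderivative of f.
Check: d/du[-exp(-2*u)*sin(2*u)/4 + exp(-2*u)*cos(2*u)/4] = -exp(-2*u)*cos(2*u) = f(u).
F(2) = exp(-4)*cos(4)/4 - exp(-4)*sin(4)/4; F(1) = -exp(-2)*sin(2)/4 + exp(-2)*cos(2)/4.
Integral = F(2) - F(1) = exp(-4)*cos(4)/4 - exp(-4)*sin(4)/4 - exp(-2)*cos(2)/4 + exp(-2)*sin(2)/4.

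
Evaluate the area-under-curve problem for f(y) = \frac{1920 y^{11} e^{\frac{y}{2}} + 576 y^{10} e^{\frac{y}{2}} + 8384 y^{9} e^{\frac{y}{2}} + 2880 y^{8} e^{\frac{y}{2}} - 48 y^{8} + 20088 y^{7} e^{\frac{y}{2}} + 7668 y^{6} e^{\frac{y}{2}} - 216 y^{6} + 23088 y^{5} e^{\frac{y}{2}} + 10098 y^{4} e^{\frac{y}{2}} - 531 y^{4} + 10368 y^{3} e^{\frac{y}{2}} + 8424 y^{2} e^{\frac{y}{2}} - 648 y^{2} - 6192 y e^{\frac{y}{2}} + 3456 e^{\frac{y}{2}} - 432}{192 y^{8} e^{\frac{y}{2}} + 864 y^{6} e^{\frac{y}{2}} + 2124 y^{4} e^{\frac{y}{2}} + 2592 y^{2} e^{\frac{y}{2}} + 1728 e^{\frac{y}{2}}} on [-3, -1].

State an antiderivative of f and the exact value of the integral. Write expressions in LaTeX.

Antiderivative: F(y) = \frac{60 y^{8} e^{\frac{y}{2}} + 24 y^{7} e^{\frac{y}{2}} + 119 y^{6} e^{\frac{y}{2}} + 90 y^{5} e^{\frac{y}{2}} + 144 y^{4} e^{\frac{y}{2}} + 12 y^{4} + 153 y^{3} e^{\frac{y}{2}} - 48 y^{2} e^{\frac{y}{2}} + 27 y^{2} + 144 y e^{\frac{y}{2}} + 108 e^{\frac{y}{2}} + 36}{24 y^{4} e^{\frac{y}{2}} + 54 y^{2} e^{\frac{y}{2}} + 72 e^{\frac{y}{2}}}; value = - \frac{12389}{75} - \frac{e^{\frac{3}{2}}}{2} + \frac{e^{\frac{1}{2}}}{2}

Whatever form F(y) takes, F'(y) = f(y) is non-negotiable.
F(y) = \frac{60 y^{8} e^{\frac{y}{2}} + 24 y^{7} e^{\frac{y}{2}} + 119 y^{6} e^{\frac{y}{2}} + 90 y^{5} e^{\frac{y}{2}} + 144 y^{4} e^{\frac{y}{2}} + 12 y^{4} + 153 y^{3} e^{\frac{y}{2}} - 48 y^{2} e^{\frac{y}{2}} + 27 y^{2} + 144 y e^{\frac{y}{2}} + 108 e^{\frac{y}{2}} + 36}{24 y^{4} e^{\frac{y}{2}} + 54 y^{2} e^{\frac{y}{2}} + 72 e^{\frac{y}{2}}} is an antiderivative of f.
Check: d/dy[\frac{60 y^{8} e^{\frac{y}{2}} + 24 y^{7} e^{\frac{y}{2}} + 119 y^{6} e^{\frac{y}{2}} + 90 y^{5} e^{\frac{y}{2}} + 144 y^{4} e^{\frac{y}{2}} + 12 y^{4} + 153 y^{3} e^{\frac{y}{2}} - 48 y^{2} e^{\frac{y}{2}} + 27 y^{2} + 144 y e^{\frac{y}{2}} + 108 e^{\frac{y}{2}} + 36}{24 y^{4} e^{\frac{y}{2}} + 54 y^{2} e^{\frac{y}{2}} + 72 e^{\frac{y}{2}}}] = \frac{1920 y^{11} e^{\frac{y}{2}} + 576 y^{10} e^{\frac{y}{2}} + 8384 y^{9} e^{\frac{y}{2}} + 2880 y^{8} e^{\frac{y}{2}} - 48 y^{8} + 20088 y^{7} e^{\frac{y}{2}} + 7668 y^{6} e^{\frac{y}{2}} - 216 y^{6} + 23088 y^{5} e^{\frac{y}{2}} + 10098 y^{4} e^{\frac{y}{2}} - 531 y^{4} + 10368 y^{3} e^{\frac{y}{2}} + 8424 y^{2} e^{\frac{y}{2}} - 648 y^{2} - 6192 y e^{\frac{y}{2}} + 3456 e^{\frac{y}{2}} - 432}{192 y^{8} e^{\frac{y}{2}} + 864 y^{6} e^{\frac{y}{2}} + 2124 y^{4} e^{\frac{y}{2}} + 2592 y^{2} e^{\frac{y}{2}} + 1728 e^{\frac{y}{2}}} = f(y).
F(-1) = - \frac{14}{75} + \frac{e^{\frac{1}{2}}}{2}; F(-3) = \frac{e^{\frac{3}{2}}}{2} + 165.
Integral = F(-1) - F(-3) = - \frac{12389}{75} - \frac{e^{\frac{3}{2}}}{2} + \frac{e^{\frac{1}{2}}}{2}.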